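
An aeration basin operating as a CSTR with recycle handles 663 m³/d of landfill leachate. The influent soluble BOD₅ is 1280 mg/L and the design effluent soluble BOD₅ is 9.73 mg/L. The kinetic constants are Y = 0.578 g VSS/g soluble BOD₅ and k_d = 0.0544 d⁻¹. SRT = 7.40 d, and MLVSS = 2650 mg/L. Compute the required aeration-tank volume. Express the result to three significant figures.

V ≈ 969 m³

Rearranging the biomass balance for a CMAS with decay, V = Y·Q·ΔS·θ_c / [X·(1+k_d θ_c)] = 0.578 × 663 × (1280 − 9.73) × 7.40 / [2650 × (1 + 0.0544 × 7.40)] = 3.6×10^6 / 3717 = 969.2 m³.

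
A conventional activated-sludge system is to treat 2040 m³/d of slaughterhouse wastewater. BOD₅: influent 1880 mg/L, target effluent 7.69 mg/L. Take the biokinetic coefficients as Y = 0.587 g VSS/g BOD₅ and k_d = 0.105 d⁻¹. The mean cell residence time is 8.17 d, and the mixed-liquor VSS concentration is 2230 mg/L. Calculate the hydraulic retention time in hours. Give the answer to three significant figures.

τ ≈ 52.0 h

From the SRT design equation V = Y Q (S₀−S) θ_c / [X (1 + k_d θ_c)] = 0.587 × 2040 × (1880 − 7.69) × 8.17 / [2230 × (1 + 0.105 × 8.17)] = 1.83×10^7 / 4143 = 4421 m³.
Hydraulic retention time τ = V/Q = 4421 / 2040 = 2.167 d = 52.02 h.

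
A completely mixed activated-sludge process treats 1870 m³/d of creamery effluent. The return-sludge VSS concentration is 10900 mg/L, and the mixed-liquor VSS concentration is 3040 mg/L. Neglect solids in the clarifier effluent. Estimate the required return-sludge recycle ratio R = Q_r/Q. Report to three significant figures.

Mass balance around the secondary clarifier (neglecting effluent solids): R = X / (X_r − X) = 3040 / (10900 − 3040) = 0.3868.

R ≈ 0.387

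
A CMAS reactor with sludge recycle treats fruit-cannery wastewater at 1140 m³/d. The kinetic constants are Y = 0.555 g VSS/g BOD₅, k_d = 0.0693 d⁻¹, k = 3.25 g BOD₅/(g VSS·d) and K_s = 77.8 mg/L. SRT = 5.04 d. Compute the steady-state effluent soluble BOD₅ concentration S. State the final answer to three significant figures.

From the Monod/SRT balance for a CMAS, S = K_s·(1+k_d θ_c)/[θ_c·(Y k − k_d) − 1] = 77.8 × (1 + 0.0693 × 5.04) / [5.04 × (0.555 × 3.25 − 0.0693) − 1] = 105.0 / 7.742 = 13.56 mg/L.

S ≈ 13.6 mg/L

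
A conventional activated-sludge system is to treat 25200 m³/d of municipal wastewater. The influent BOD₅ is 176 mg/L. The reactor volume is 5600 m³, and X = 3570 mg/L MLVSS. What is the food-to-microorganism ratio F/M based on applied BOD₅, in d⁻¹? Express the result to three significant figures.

F/M ≈ 0.222 d⁻¹

Food-to-microorganism ratio F/M = Q S₀ / (V X) = 25200 × 176 / (5600 × 3570) = 0.2218 d⁻¹.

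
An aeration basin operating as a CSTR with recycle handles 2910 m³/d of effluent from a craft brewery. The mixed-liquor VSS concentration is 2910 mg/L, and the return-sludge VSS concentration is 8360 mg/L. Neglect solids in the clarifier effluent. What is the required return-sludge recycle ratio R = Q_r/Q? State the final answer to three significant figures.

R ≈ 0.534

R = Q_r/Q = X/(X_r − X) = 2910 / (8360 − 2910) = 0.5339.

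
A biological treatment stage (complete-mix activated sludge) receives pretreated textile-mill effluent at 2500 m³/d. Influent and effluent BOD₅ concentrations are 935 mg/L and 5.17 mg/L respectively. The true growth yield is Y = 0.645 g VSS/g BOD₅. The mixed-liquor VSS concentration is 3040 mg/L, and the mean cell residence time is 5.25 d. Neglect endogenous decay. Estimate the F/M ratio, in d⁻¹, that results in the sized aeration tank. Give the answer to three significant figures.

With k_d = 0 the design equation reduces to V = Y Q (S₀−S) θ_c / X = 0.645 × 2500 × (935 − 5.17) × 5.25 / 3040 = 2589 m³.
F/M = Q·S₀ / (V·X) = 2500 × 935 / (2589 × 3040) = 0.2970 g BOD₅·(g VSS·d)⁻¹.

F/M ≈ 0.297 d⁻¹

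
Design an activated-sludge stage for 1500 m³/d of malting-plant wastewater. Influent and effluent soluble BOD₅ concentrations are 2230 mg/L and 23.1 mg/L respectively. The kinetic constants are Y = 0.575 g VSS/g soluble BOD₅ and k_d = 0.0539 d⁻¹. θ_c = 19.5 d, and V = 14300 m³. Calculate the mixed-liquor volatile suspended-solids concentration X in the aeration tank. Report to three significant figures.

Solving the biomass balance for X: X = Y Q (S₀−S) θ_c / [V (1+k_d θ_c)] = 0.575 × 1500 × (2230 − 23.1) × 19.5 / [14300 × (1 + 0.0539 × 19.5)] = 1266 mg/L.

X ≈ 1270 mg/L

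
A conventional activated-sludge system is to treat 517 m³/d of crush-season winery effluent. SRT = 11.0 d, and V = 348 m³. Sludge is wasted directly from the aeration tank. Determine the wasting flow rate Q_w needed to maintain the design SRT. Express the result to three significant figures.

For wasting at MLVSS concentration, Q_w = V/θ_c = 348.0/11.0 = 31.64 m³/d.

Q_w ≈ 31.6 m³/d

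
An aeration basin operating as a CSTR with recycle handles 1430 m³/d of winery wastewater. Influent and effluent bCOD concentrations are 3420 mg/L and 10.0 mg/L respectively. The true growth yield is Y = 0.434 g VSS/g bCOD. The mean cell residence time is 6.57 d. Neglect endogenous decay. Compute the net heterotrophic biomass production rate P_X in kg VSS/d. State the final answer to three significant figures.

P_X ≈ 2120 kg VSS/d

No decay correction is needed, so Y_obs = Y = 0.434.
ΔS = 3420 − 10.0 = 3410 mg/L, so the substrate removal rate is 1430 × 3410/1000 = 4876 kg bCOD/d.
Net biomass production P_X = Y_obs × Q·(S₀ − S) = 0.4340 × 4876 = 2116 kg VSS/d.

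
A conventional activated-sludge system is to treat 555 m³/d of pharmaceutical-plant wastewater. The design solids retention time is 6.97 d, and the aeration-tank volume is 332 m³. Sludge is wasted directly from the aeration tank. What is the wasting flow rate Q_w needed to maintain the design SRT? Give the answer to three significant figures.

Q_w ≈ 47.6 m³/d

For wasting at MLVSS concentration, Q_w = V/θ_c = 332.0/6.97 = 47.63 m³/d.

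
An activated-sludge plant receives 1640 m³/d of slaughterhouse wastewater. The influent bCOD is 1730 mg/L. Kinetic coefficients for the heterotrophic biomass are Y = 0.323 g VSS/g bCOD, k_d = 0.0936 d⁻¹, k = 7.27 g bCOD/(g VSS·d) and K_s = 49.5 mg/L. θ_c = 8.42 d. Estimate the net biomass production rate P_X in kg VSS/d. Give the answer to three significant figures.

Effluent substrate depends only on kinetics and SRT: S = K_s(1 + k_d θ_c) / [θ_c(Yk − k_d) − 1] = 49.5 × (1 + 0.0936 × 8.42) / [8.42 × (0.323 × 7.27 − 0.0936) − 1] = 88.51 / 17.98 = 4.922 mg/L.
The observed yield is Y_obs = Y/(1 + k_d·θ_c) = 0.323 / (1 + 0.0936 × 8.42) = 0.323 / 1.788 = 0.1806 g VSS per g bCOD removed.
ΔS = 1730 − 4.92 = 1725 mg/L, so the substrate removal rate is 1640 × 1725/1000 = 2829 kg bCOD/d.
So the net sludge growth is P_X = 0.1806 × 2829 = 511.0 kg VSS/d.

P_X ≈ 511 kg VSS/d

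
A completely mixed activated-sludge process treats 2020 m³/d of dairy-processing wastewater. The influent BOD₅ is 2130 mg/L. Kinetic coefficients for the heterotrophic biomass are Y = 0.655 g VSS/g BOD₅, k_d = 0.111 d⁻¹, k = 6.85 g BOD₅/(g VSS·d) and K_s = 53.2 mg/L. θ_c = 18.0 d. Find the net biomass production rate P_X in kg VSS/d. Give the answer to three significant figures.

P_X ≈ 939 kg VSS/d

From the Monod/SRT balance for a CMAS, S = K_s·(1+k_d θ_c)/[θ_c·(Y k − k_d) − 1] = 53.2 × (1 + 0.111 × 18.0) / [18.0 × (0.655 × 6.85 − 0.111) − 1] = 159.5 / 77.76 = 2.051 mg/L.
The observed yield is Y_obs = Y/(1 + k_d·θ_c) = 0.655 / (1 + 0.111 × 18.0) = 0.655 / 2.998 = 0.2185 g VSS per g BOD₅ removed.
Mass of BOD₅ removed per day: Q(S₀ − S) = 2020 × 2128 g/m³ = 4298 kg/d.
Net biomass production P_X = Y_obs × Q·(S₀ − S) = 0.2185 × 4298 = 939.1 kg VSS/d.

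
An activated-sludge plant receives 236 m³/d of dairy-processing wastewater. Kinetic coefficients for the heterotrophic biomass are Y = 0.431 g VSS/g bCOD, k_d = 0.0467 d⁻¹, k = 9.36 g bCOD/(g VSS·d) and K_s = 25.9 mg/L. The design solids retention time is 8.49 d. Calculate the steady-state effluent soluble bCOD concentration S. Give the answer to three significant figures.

Effluent substrate depends only on kinetics and SRT: S = K_s(1 + k_d θ_c) / [θ_c(Yk − k_d) − 1] = 25.9 × (1 + 0.0467 × 8.49) / [8.49 × (0.431 × 9.36 − 0.0467) − 1] = 36.17 / 32.85 = 1.101 mg/L.

S ≈ 1.10 mg/L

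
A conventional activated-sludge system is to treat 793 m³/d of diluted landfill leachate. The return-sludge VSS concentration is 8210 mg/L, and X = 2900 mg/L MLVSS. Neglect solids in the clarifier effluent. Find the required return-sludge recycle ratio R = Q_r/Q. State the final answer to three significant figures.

Solids balance on the clarifier gives (1+R)X = R·X_r, so R = X/(X_r − X) = 2900 / (8210 − 2900) = 0.5461.

R ≈ 0.546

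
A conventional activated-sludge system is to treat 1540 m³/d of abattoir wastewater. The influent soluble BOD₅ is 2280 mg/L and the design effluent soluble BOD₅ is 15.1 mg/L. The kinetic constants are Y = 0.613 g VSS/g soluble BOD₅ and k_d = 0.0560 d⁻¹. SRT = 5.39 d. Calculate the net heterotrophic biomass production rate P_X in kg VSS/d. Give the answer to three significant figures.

Correct the yield for decay: Y_obs = Y/(1 + k_d θ_c) = 0.613 / (1 + 0.0560 × 5.39) = 0.613 / 1.302 = 0.4709.
Mass of soluble BOD₅ removed per day: Q(S₀ − S) = 1540 × 2265 g/m³ = 3488 kg/d.
P_X = Y_obs · Q(S₀ − S) = 0.4709 × 3488 = 1642 kg VSS/d.

P_X ≈ 1640 kg VSS/d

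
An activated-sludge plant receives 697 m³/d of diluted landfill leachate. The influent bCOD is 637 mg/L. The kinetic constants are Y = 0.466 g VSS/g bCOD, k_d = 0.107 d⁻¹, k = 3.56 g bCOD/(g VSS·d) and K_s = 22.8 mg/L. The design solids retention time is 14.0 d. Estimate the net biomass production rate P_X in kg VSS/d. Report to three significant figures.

P_X ≈ 82.5 kg VSS/d

Effluent substrate depends only on kinetics and SRT: S = K_s(1 + k_d θ_c) / [θ_c(Yk − k_d) − 1] = 22.8 × (1 + 0.107 × 14.0) / [14.0 × (0.466 × 3.56 − 0.107) − 1] = 56.95 / 20.73 = 2.748 mg/L.
Y_obs = Y / (1 + k_d θ_c) = 0.466 / (1 + 0.107 × 14.0) = 0.466 / 2.498 = 0.1865.
Q·(S₀ − S) = 697 × (637 − 2.75) × 10⁻³ = 442.1 kg/d removed.
So the net sludge growth is P_X = 0.1865 × 442.1 = 82.47 kg VSS/d.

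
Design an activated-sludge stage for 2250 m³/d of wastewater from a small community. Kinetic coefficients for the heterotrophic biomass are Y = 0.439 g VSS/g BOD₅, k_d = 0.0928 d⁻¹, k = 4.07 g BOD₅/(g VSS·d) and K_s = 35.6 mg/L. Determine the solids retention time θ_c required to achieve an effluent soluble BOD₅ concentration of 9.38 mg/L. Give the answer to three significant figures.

Specific growth rate at S = 9.38 mg/L: μ = YkS/(K_s+S) = 0.439·4.07·9.38/(35.6+9.38) = 0.3726 d⁻¹.
1/θ_c = 0.3726 − 0.0928 = 0.2798 d⁻¹, so θ_c = 3.574 d.

θ_c ≈ 3.57 d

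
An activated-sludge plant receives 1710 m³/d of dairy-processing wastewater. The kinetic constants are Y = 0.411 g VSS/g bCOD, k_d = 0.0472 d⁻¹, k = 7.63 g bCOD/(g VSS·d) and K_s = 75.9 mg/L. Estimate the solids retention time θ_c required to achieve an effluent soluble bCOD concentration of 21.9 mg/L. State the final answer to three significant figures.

At the target effluent, Y k S/(K_s+S) = 0.411×7.63×21.9/97.80 = 0.7022 d⁻¹.
θ_c = 1/(μ − k_d) = 1/(0.7022 − 0.0472) = 1/0.6550 = 1.527 d.

θ_c ≈ 1.53 d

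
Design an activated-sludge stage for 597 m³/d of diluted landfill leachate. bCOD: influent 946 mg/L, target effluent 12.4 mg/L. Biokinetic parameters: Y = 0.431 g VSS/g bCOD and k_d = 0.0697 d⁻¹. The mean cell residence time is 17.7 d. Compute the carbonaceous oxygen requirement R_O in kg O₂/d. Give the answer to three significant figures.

R_O ≈ 405 kg O₂/d

Correct the yield for decay: Y_obs = Y/(1 + k_d θ_c) = 0.431 / (1 + 0.0697 × 17.7) = 0.431 / 2.234 = 0.1930.
Mass of bCOD removed per day: Q(S₀ − S) = 597 × 933.6 g/m³ = 557.4 kg/d.
P_X = Y_obs·Q·(S₀ − S) = 0.1930 × 557.4 = 107.5 kg VSS/d.
Carbonaceous O₂ demand = substrate oxidised − cell-mass equivalent = 557.4 − 1.42 × 107.5 = 404.6 kg O₂/d.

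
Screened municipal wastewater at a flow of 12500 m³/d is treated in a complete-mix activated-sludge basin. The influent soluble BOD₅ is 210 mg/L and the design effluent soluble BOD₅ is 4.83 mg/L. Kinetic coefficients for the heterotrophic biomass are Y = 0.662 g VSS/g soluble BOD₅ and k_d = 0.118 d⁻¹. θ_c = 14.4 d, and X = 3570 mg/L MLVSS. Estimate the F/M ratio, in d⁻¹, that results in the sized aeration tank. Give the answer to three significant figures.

From the SRT design equation V = Y Q (S₀−S) θ_c / [X (1 + k_d θ_c)] = 0.662 × 12500 × (210 − 4.83) × 14.4 / [3570 × (1 + 0.118 × 14.4)] = 2.44×10^7 / 9636 = 2537 m³.
Food-to-microorganism ratio F/M = Q S₀ / (V X) = 12500 × 210 / (2537 × 3570) = 0.2898 d⁻¹.

F/M ≈ 0.290 d⁻¹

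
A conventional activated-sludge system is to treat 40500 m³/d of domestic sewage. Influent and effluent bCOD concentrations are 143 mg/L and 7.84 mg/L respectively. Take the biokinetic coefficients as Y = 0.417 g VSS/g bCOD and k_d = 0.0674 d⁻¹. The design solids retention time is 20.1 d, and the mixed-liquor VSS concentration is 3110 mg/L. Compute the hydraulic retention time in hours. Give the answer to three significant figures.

τ ≈ 3.71 h

Rearranging the biomass balance for a CMAS with decay, V = Y·Q·ΔS·θ_c / [X·(1+k_d θ_c)] = 0.417 × 40500 × (143 − 7.84) × 20.1 / [3110 × (1 + 0.0674 × 20.1)] = 4.59×10^7 / 7323 = 6265 m³.
τ = V/Q = 6265/40500 = 0.1547 d, or 3.713 h.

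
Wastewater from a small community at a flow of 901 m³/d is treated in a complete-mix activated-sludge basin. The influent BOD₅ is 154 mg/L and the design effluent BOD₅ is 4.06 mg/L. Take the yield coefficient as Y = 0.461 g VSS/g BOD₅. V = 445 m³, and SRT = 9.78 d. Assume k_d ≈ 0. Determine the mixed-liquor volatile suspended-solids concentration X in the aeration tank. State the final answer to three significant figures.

X ≈ 1370 mg/L

Without decay, X = Y Q (S₀−S) θ_c / V = 0.461 × 901 × (154 − 4.06) × 9.78 / 445 = 1369 mg/L.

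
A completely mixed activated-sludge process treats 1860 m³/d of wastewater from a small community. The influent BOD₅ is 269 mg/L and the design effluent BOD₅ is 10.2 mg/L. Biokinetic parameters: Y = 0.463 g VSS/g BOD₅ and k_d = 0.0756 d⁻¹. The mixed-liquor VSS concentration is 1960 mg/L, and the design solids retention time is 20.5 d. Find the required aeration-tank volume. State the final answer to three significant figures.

V ≈ 914 m³

Rearranging the biomass balance for a CMAS with decay, V = Y·Q·ΔS·θ_c / [X·(1+k_d θ_c)] = 0.463 × 1860 × (269 − 10.2) × 20.5 / [1960 × (1 + 0.0756 × 20.5)] = 4.57×10^6 / 4998 = 914.2 m³.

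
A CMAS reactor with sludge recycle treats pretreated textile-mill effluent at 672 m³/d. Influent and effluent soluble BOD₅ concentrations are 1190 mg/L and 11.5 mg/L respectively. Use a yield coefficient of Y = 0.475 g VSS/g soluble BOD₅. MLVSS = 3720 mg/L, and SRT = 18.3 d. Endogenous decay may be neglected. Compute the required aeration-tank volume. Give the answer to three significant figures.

V ≈ 1850 m³

With k_d = 0 the design equation reduces to V = Y Q (S₀−S) θ_c / X = 0.475 × 672 × (1190 − 11.5) × 18.3 / 3720 = 1851 m³.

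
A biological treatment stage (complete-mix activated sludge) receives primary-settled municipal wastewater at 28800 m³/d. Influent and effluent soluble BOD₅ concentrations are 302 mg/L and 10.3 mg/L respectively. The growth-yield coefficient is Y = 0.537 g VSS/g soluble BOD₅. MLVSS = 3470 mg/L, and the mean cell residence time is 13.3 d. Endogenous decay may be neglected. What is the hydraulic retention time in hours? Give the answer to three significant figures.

Biomass mass balance (decay neglected): V·X = Y·Q·(S₀ − S)·θ_c, so V = 0.537 × 28800 × (302 − 10.3) × 13.3 / 3470 = 17291 m³.
Hydraulic retention time τ = V/Q = 17291 / 28800 = 0.6004 d = 14.41 h.

τ ≈ 14.4 h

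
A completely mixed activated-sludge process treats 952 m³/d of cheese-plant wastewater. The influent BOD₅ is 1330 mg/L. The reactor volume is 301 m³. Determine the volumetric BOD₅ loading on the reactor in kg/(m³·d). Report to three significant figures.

L_v ≈ 4.21 kg BOD₅/(m³·d)

Applied BOD₅ load per unit volume = Q·S₀/V = (952 × 1330/1000)/301.0 = 4.207 kg BOD₅·m⁻³·d⁻¹.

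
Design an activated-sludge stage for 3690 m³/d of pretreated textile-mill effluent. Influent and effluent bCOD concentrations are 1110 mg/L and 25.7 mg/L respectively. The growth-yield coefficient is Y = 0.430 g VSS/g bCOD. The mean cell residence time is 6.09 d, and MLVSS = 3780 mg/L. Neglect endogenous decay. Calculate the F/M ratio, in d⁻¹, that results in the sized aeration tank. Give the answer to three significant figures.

With k_d = 0 the design equation reduces to V = Y Q (S₀−S) θ_c / X = 0.430 × 3690 × (1110 − 25.7) × 6.09 / 3780 = 2772 m³.
F/M = applied load / biomass = Q·S₀/(V·X) = 3690 × 1110 / (2772 × 3780) = 0.3909 d⁻¹.

F/M ≈ 0.391 d⁻¹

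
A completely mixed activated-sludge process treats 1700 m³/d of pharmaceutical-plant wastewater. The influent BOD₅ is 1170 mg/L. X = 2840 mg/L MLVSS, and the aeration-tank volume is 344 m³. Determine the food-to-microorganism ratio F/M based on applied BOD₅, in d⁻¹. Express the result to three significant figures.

Food-to-microorganism ratio F/M = Q S₀ / (V X) = 1700 × 1170 / (344.0 × 2840) = 2.036 d⁻¹.

F/M ≈ 2.04 d⁻¹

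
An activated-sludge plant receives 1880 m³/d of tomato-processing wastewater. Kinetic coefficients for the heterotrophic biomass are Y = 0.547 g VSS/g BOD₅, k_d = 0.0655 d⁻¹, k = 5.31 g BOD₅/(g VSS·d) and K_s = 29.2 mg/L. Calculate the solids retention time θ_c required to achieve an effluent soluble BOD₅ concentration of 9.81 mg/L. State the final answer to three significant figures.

Specific growth rate at S = 9.81 mg/L: μ = YkS/(K_s+S) = 0.547·5.31·9.81/(29.2+9.81) = 0.7304 d⁻¹.
1/θ_c = 0.7304 − 0.0655 = 0.6649 d⁻¹, so θ_c = 1.504 d.

θ_c ≈ 1.50 d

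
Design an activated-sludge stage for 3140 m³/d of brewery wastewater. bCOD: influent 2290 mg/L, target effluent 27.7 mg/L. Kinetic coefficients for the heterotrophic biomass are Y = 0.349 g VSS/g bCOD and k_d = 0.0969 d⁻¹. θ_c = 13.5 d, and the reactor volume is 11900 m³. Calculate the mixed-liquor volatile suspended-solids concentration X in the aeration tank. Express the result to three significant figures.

X ≈ 1220 mg/L

Solving the biomass balance for X: X = Y Q (S₀−S) θ_c / [V (1+k_d θ_c)] = 0.349 × 3140 × (2290 − 27.7) × 13.5 / [11900 × (1 + 0.0969 × 13.5)] = 1219 mg/L.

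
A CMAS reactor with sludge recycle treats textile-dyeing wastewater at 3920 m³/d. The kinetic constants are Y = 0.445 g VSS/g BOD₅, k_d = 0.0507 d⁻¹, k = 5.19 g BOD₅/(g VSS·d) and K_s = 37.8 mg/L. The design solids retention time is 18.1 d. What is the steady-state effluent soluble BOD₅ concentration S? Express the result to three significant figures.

Effluent substrate depends only on kinetics and SRT: S = K_s(1 + k_d θ_c) / [θ_c(Yk − k_d) − 1] = 37.8 × (1 + 0.0507 × 18.1) / [18.1 × (0.445 × 5.19 − 0.0507) − 1] = 72.49 / 39.89 = 1.817 mg/L.

S ≈ 1.82 mg/L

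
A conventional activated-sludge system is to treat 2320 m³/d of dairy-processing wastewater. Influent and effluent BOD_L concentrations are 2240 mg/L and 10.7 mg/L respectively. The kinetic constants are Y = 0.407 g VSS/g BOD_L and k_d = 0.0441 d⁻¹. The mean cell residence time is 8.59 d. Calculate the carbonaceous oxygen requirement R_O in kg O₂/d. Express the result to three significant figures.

R_O ≈ 3000 kg O₂/d

Y_obs = Y / (1 + k_d θ_c) = 0.407 / (1 + 0.0441 × 8.59) = 0.407 / 1.379 = 0.2952.
Q·(S₀ − S) = 2320 × (2240 − 10.7) × 10⁻³ = 5172 kg/d removed.
Net sludge production P_X = 0.2952 × 5172 = 1527 kg VSS/d.
R_O = Q·ΔS − 1.42 P_X = 5172 − 2168 = 3004 kg O₂/d.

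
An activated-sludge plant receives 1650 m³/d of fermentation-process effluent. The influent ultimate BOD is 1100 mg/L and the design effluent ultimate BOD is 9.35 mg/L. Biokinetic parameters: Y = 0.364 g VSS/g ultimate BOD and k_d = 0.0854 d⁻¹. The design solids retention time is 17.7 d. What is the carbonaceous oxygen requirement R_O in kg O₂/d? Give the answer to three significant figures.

R_O ≈ 1430 kg O₂/d

Y_obs = Y / (1 + k_d θ_c) = 0.364 / (1 + 0.0854 × 17.7) = 0.364 / 2.512 = 0.1449.
Substrate removed = Q·(S₀ − S) = 1650 m³/d × (1100 − 9.35) g/m³ = 1.8×10^6 g/d = 1800 kg/d.
P_X = Y_obs·Q·(S₀ − S) = 0.1449 × 1800 = 260.8 kg VSS/d.
R_O = Q·(S₀ − S) − 1.42·P_X = 1800 − 1.42 × 260.8 = 1429 kg O₂/d.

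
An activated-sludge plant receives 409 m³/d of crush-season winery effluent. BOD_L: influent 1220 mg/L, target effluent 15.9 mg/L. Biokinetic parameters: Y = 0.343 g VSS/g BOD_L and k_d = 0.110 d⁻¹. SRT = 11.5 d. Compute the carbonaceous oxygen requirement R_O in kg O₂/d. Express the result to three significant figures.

R_O ≈ 387 kg O₂/d

Observed yield with endogenous decay: Y_obs = Y / (1 + k_d·θ_c) = 0.343 / (1 + 0.110 × 11.5) = 0.343 / 2.265 = 0.1514 g VSS/g BOD_L.
ΔS = 1220 − 15.9 = 1204 mg/L, so the substrate removal rate is 409 × 1204/1000 = 492.5 kg BOD_L/d.
P_X = Y_obs·Q·(S₀ − S) = 0.1514 × 492.5 = 74.58 kg VSS/d.
R_O = Q·ΔS − 1.42 P_X = 492.5 − 105.9 = 386.6 kg O₂/d.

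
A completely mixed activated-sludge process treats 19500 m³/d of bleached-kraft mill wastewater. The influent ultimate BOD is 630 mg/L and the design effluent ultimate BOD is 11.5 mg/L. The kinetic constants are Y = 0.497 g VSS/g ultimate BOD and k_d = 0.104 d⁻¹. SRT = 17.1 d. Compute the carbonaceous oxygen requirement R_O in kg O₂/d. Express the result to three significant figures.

Y_obs = Y / (1 + k_d θ_c) = 0.497 / (1 + 0.104 × 17.1) = 0.497 / 2.778 = 0.1789.
Substrate removed = Q·(S₀ − S) = 19500 m³/d × (630 − 11.5) g/m³ = 1.21×10^7 g/d = 12061 kg/d.
Biomass synthesised: P_X = Y_obs × 12061 = 2157 kg VSS/d.
R_O = Q·(S₀ − S) − 1.42·P_X = 12061 − 1.42 × 2157 = 8997 kg O₂/d.

R_O ≈ 9000 kg O₂/d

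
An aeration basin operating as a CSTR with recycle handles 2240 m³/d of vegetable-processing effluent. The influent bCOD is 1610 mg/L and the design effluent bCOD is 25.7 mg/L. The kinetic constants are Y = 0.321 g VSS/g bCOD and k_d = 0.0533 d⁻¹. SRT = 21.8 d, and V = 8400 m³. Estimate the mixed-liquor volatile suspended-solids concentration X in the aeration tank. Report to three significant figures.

X ≈ 1370 mg/L

Solving the biomass balance for X: X = Y Q (S₀−S) θ_c / [V (1+k_d θ_c)] = 0.321 × 2240 × (1610 − 25.7) × 21.8 / [8400 × (1 + 0.0533 × 21.8)] = 1367 mg/L.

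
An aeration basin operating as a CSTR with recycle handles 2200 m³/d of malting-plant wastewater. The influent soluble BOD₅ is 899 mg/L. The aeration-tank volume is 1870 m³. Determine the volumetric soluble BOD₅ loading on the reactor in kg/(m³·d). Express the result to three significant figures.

Applied soluble BOD₅ load per unit volume = Q·S₀/V = (2200 × 899/1000)/1870 = 1.058 kg soluble BOD₅·m⁻³·d⁻¹.

L_v ≈ 1.06 kg soluble BOD₅/(m³·d)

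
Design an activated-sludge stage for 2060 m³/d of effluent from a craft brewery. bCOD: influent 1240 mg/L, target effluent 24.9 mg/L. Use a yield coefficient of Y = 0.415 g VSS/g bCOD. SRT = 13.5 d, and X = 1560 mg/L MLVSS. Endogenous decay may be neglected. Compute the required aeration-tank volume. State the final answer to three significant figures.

V ≈ 8990 m³

Biomass mass balance (decay neglected): V·X = Y·Q·(S₀ − S)·θ_c, so V = 0.415 × 2060 × (1240 − 24.9) × 13.5 / 1560 = 8990 m³.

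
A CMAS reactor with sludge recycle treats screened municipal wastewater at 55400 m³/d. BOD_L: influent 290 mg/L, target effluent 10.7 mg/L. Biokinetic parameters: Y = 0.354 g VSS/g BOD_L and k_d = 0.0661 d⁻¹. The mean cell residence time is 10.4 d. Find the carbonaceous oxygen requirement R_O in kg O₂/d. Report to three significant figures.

Y_obs = Y / (1 + k_d θ_c) = 0.354 / (1 + 0.0661 × 10.4) = 0.354 / 1.687 = 0.2098.
ΔS = 290 − 10.7 = 279.3 mg/L, so the substrate removal rate is 55400 × 279.3/1000 = 15473 kg BOD_L/d.
P_X = Y_obs·Q·(S₀ − S) = 0.2098 × 15473 = 3246 kg VSS/d.
Carbonaceous O₂ demand = substrate oxidised − cell-mass equivalent = 15473 − 1.42 × 3246 = 10864 kg O₂/d.

R_O ≈ 10900 kg O₂/d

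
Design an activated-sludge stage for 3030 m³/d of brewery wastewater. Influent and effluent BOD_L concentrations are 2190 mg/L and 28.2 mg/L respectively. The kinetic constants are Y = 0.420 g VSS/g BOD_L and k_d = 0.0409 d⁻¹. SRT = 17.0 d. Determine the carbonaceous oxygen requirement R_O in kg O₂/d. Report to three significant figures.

The observed yield is Y_obs = Y/(1 + k_d·θ_c) = 0.420 / (1 + 0.0409 × 17.0) = 0.420 / 1.695 = 0.2477 g VSS per g BOD_L removed.
Mass of BOD_L removed per day: Q(S₀ − S) = 3030 × 2162 g/m³ = 6550 kg/d.
Net sludge production P_X = 0.2477 × 6550 = 1623 kg VSS/d.
R_O = Q·ΔS − 1.42 P_X = 6550 − 2304 = 4246 kg O₂/d.

R_O ≈ 4250 kg O₂/d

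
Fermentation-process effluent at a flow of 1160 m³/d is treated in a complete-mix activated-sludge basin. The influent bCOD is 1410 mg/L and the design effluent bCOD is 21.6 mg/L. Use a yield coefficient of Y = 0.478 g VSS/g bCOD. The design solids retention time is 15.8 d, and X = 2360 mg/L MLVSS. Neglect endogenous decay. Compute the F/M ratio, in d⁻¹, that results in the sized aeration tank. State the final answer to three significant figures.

F/M ≈ 0.134 d⁻¹

Biomass mass balance (decay neglected): V·X = Y·Q·(S₀ − S)·θ_c, so V = 0.478 × 1160 × (1410 − 21.6) × 15.8 / 2360 = 5154 m³.
Food-to-microorganism ratio F/M = Q S₀ / (V X) = 1160 × 1410 / (5154 × 2360) = 0.1345 d⁻¹.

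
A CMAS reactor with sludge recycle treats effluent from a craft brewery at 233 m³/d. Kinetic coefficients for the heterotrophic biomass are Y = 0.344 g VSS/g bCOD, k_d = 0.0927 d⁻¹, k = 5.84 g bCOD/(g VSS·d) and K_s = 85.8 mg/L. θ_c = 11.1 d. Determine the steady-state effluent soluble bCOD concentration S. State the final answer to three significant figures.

From the Monod/SRT balance for a CMAS, S = K_s·(1+k_d θ_c)/[θ_c·(Y k − k_d) − 1] = 85.8 × (1 + 0.0927 × 11.1) / [11.1 × (0.344 × 5.84 − 0.0927) − 1] = 174.1 / 20.27 = 8.588 mg/L.

S ≈ 8.59 mg/L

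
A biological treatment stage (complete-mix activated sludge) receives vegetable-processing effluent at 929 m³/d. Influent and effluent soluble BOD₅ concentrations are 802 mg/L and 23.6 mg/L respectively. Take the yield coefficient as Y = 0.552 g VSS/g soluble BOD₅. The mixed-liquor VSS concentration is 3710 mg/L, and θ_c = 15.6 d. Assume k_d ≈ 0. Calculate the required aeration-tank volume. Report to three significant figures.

Biomass mass balance (decay neglected): V·X = Y·Q·(S₀ − S)·θ_c, so V = 0.552 × 929 × (802 − 23.6) × 15.6 / 3710 = 1678 m³.

V ≈ 1680 m³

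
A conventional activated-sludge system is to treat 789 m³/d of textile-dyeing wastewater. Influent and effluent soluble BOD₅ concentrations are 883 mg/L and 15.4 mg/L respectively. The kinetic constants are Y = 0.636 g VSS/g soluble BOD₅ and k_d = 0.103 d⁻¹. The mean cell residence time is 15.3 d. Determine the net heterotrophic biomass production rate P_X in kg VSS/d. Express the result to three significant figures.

P_X ≈ 169 kg VSS/d

Correct the yield for decay: Y_obs = Y/(1 + k_d θ_c) = 0.636 / (1 + 0.103 × 15.3) = 0.636 / 2.576 = 0.2469.
Q·(S₀ − S) = 789 × (883 − 15.4) × 10⁻³ = 684.5 kg/d removed.
P_X = Y_obs · Q(S₀ − S) = 0.2469 × 684.5 = 169.0 kg VSS/d.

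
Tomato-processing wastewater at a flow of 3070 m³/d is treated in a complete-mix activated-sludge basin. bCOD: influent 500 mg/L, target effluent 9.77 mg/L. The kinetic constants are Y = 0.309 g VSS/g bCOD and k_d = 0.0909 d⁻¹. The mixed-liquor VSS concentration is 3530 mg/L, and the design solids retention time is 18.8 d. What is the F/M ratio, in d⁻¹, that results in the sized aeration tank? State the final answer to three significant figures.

F/M ≈ 0.476 d⁻¹

Rearranging the biomass balance for a CMAS with decay, V = Y·Q·ΔS·θ_c / [X·(1+k_d θ_c)] = 0.309 × 3070 × (500 − 9.77) × 18.8 / [3530 × (1 + 0.0909 × 18.8)] = 8.74×10^6 / 9562 = 914.3 m³.
F/M = Q·S₀ / (V·X) = 3070 × 500 / (914.3 × 3530) = 0.4756 g bCOD·(g VSS·d)⁻¹.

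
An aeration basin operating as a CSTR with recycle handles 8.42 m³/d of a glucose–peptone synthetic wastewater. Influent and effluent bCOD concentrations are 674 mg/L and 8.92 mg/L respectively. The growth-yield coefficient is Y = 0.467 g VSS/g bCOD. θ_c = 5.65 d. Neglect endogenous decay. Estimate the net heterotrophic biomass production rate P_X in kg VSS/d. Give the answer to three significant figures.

P_X ≈ 2.62 kg VSS/d

With endogenous decay neglected, the observed yield equals the true yield: Y_obs = Y = 0.467 g VSS/g bCOD.
ΔS = 674 − 8.92 = 665.1 mg/L, so the substrate removal rate is 8.42 × 665.1/1000 = 5.600 kg bCOD/d.
So the net sludge growth is P_X = 0.4670 × 5.600 = 2.615 kg VSS/d.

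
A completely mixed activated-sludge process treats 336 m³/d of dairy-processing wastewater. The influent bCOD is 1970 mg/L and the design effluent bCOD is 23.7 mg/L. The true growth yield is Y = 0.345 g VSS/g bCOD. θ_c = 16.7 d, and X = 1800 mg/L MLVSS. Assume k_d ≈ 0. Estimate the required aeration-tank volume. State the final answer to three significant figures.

V·X = Y·Q·ΔS·θ_c gives V = 0.345 × 336 × (1970 − 23.7) × 16.7 / 1800 = 2093 m³.

V ≈ 2090 m³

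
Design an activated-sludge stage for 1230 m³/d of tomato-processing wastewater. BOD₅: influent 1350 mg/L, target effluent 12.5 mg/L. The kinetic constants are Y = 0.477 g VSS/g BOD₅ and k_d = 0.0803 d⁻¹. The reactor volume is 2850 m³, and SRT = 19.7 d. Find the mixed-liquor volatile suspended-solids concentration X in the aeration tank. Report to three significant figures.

X ≈ 2100 mg/L

From V·X·(1 + k_d·θ_c) = Y·Q·(S₀ − S)·θ_c: X = 0.477 × 1230 × (1350 − 12.5) × 19.7 / [2850 × (1 + 0.0803 × 19.7)] = 2101 mg/L.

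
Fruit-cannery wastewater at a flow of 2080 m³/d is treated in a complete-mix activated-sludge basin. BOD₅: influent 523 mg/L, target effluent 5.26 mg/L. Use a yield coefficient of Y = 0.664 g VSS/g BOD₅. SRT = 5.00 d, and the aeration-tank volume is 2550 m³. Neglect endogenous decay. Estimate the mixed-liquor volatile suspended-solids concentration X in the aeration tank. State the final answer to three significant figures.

Without decay, X = Y Q (S₀−S) θ_c / V = 0.664 × 2080 × (523 − 5.26) × 5.00 / 2550 = 1402 mg/L.

X ≈ 1400 mg/L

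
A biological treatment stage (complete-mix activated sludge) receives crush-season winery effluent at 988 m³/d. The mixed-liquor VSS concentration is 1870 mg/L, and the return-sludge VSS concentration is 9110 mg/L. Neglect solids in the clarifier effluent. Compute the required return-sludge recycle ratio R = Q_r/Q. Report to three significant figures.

R ≈ 0.258

Mass balance around the secondary clarifier (neglecting effluent solids): R = X / (X_r − X) = 1870 / (9110 − 1870) = 0.2583.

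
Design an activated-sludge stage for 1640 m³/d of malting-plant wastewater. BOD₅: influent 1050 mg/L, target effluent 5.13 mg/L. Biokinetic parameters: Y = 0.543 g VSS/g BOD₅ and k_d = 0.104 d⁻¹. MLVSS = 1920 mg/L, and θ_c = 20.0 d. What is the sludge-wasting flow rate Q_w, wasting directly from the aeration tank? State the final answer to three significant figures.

Steady-state biomass mass balance: V·X·(1 + k_d·θ_c) = Y·Q·(S₀ − S)·θ_c, so V = 0.543 × 1640 × (1050 − 5.13) × 20.0 / [1920 × (1 + 0.104 × 20.0)] = 1.86×10^7 / 5914 = 3147 m³.
For wasting at MLVSS concentration, Q_w = V/θ_c = 3147/20.0 = 157.3 m³/d.

Q_w ≈ 157 m³/d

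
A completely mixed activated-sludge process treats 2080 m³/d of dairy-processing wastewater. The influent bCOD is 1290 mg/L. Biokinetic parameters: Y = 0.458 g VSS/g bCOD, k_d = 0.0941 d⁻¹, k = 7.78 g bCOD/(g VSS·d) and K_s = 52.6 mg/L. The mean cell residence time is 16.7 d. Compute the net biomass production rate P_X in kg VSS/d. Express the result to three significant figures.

For a completely mixed reactor with recycle the Lawrence–McCarty relation gives S = K_s·(1 + k_d·θ_c) / [θ_c·(Y·k − k_d) − 1] = 52.6 × (1 + 0.0941 × 16.7) / [16.7 × (0.458 × 7.78 − 0.0941) − 1] = 135.3 / 56.93 = 2.376 mg/L.
The observed yield is Y_obs = Y/(1 + k_d·θ_c) = 0.458 / (1 + 0.0941 × 16.7) = 0.458 / 2.571 = 0.1781 g VSS per g bCOD removed.
Mass of bCOD removed per day: Q(S₀ − S) = 2080 × 1288 g/m³ = 2678 kg/d.
P_X = Y_obs · Q(S₀ − S) = 0.1781 × 2678 = 477.0 kg VSS/d.

P_X ≈ 477 kg VSS/d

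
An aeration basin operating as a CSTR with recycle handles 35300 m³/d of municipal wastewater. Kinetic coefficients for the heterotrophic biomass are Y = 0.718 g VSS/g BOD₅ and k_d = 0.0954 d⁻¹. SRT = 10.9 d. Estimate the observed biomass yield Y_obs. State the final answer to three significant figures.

Y_obs ≈ 0.352 g VSS/g BOD₅

Observed yield with endogenous decay: Y_obs = Y / (1 + k_d·θ_c) = 0.718 / (1 + 0.0954 × 10.9) = 0.718 / 2.040 = 0.3520 g VSS/g BOD₅.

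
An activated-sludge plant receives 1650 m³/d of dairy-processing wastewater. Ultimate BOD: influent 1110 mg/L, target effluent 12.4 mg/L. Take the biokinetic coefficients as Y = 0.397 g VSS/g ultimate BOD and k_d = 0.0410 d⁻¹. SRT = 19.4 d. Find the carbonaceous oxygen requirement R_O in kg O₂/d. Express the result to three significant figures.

R_O ≈ 1240 kg O₂/d

The observed yield is Y_obs = Y/(1 + k_d·θ_c) = 0.397 / (1 + 0.0410 × 19.4) = 0.397 / 1.795 = 0.2211 g VSS per g ultimate BOD removed.
Mass of ultimate BOD removed per day: Q(S₀ − S) = 1650 × 1098 g/m³ = 1811 kg/d.
Biomass synthesised: P_X = Y_obs × 1811 = 400.5 kg VSS/d.
R_O = Q·ΔS − 1.42 P_X = 1811 − 568.7 = 1242 kg O₂/d.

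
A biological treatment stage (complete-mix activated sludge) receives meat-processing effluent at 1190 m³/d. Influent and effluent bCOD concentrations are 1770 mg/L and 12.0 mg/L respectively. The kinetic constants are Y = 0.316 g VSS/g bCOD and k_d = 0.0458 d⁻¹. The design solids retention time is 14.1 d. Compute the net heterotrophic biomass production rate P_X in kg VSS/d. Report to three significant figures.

Correct the yield for decay: Y_obs = Y/(1 + k_d θ_c) = 0.316 / (1 + 0.0458 × 14.1) = 0.316 / 1.646 = 0.1920.
Substrate removed = Q·(S₀ − S) = 1190 m³/d × (1770 − 12.0) g/m³ = 2.09×10^6 g/d = 2092 kg/d.
Net biomass production P_X = Y_obs × Q·(S₀ − S) = 0.1920 × 2092 = 401.7 kg VSS/d.

P_X ≈ 402 kg VSS/d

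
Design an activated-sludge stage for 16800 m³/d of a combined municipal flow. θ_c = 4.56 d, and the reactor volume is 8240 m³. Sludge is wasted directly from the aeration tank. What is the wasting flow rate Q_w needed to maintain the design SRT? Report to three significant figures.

Q_w ≈ 1810 m³/d

With mixed-liquor wasting, θ_c = V/Q_w, so Q_w = V/θ_c = 8240/4.56 = 1807 m³/d.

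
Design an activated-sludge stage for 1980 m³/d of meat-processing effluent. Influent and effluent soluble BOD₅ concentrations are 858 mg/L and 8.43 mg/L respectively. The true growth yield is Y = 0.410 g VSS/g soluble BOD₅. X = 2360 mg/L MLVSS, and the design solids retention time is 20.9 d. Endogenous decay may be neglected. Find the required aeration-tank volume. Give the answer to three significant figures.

With k_d = 0 the design equation reduces to V = Y Q (S₀−S) θ_c / X = 0.410 × 1980 × (858 − 8.43) × 20.9 / 2360 = 6108 m³.

V ≈ 6110 m³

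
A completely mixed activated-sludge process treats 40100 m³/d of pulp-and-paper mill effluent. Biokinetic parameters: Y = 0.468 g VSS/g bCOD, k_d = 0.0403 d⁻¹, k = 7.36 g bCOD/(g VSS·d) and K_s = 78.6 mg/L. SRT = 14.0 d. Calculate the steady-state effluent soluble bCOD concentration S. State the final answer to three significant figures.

S ≈ 2.64 mg/L

For a completely mixed reactor with recycle the Lawrence–McCarty relation gives S = K_s·(1 + k_d·θ_c) / [θ_c·(Y·k − k_d) − 1] = 78.6 × (1 + 0.0403 × 14.0) / [14.0 × (0.468 × 7.36 − 0.0403) − 1] = 122.9 / 46.66 = 2.635 mg/L.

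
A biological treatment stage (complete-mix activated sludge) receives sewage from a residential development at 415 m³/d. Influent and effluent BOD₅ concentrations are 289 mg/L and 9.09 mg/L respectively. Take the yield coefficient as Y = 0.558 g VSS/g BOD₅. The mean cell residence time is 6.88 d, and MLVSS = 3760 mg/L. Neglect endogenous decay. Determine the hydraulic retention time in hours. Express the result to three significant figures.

τ ≈ 6.86 h

V·X = Y·Q·ΔS·θ_c gives V = 0.558 × 415 × (289 − 9.09) × 6.88 / 3760 = 118.6 m³.
τ = V/Q = 118.6/415 = 0.2858 d, or 6.859 h.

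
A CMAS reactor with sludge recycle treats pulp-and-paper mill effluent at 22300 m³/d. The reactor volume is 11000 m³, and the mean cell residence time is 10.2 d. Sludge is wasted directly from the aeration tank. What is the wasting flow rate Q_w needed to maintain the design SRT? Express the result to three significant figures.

With mixed-liquor wasting, θ_c = V/Q_w, so Q_w = V/θ_c = 11000/10.2 = 1078 m³/d.

Q_w ≈ 1080 m³/d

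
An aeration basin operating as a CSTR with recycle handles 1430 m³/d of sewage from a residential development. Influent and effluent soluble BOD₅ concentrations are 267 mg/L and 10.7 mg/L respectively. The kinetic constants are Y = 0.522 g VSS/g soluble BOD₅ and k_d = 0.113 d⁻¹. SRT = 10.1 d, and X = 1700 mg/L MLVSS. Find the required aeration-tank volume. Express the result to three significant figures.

From the SRT design equation V = Y Q (S₀−S) θ_c / [X (1 + k_d θ_c)] = 0.522 × 1430 × (267 − 10.7) × 10.1 / [1700 × (1 + 0.113 × 10.1)] = 1.93×10^6 / 3640 = 530.8 m³.

V ≈ 531 m³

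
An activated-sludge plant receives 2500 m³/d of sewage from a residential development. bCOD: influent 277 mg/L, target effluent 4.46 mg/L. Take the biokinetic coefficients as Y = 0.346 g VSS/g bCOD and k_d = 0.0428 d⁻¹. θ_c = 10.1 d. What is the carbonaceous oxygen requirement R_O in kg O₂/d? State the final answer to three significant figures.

The observed yield is Y_obs = Y/(1 + k_d·θ_c) = 0.346 / (1 + 0.0428 × 10.1) = 0.346 / 1.432 = 0.2416 g VSS per g bCOD removed.
Substrate removed = Q·(S₀ − S) = 2500 m³/d × (277 − 4.46) g/m³ = 6.81×10^5 g/d = 681.4 kg/d.
Net sludge production P_X = 0.2416 × 681.4 = 164.6 kg VSS/d.
Carbonaceous O₂ demand = substrate oxidised − cell-mass equivalent = 681.4 − 1.42 × 164.6 = 447.6 kg O₂/d.

R_O ≈ 448 kg O₂/d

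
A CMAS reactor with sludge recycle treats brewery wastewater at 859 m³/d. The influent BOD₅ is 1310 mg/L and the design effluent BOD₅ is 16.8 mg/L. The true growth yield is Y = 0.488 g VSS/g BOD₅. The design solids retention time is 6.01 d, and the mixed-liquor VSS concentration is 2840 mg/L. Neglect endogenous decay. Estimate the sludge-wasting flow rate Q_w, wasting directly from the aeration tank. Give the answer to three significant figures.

With k_d = 0 the design equation reduces to V = Y Q (S₀−S) θ_c / X = 0.488 × 859 × (1310 − 16.8) × 6.01 / 2840 = 1147 m³.
With mixed-liquor wasting, θ_c = V/Q_w, so Q_w = V/θ_c = 1147/6.01 = 190.9 m³/d.

Q_w ≈ 191 m³/d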